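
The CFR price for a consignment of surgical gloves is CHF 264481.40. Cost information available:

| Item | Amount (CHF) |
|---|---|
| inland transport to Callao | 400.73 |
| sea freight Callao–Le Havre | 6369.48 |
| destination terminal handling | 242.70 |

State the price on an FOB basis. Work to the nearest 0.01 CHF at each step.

Not relevant to the conversion: inland to port — on the seller under both CFR and FOB; already in the CFR price and stays in the FOB price. destination terminal — on the buyer under both terms; not part of either seller's price.
From CFR to FOB, the seller no longer bears: freight.
FOB price = 264481.40 − 6369.48 = 258111.92

FOB price: CHF 258111.92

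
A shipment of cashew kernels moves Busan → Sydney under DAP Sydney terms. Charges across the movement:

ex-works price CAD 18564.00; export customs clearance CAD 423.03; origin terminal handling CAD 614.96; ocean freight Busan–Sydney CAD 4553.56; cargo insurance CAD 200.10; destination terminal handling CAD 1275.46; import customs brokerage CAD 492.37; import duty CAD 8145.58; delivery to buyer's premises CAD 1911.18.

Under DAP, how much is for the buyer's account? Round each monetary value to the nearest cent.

Buyer's account: CAD 8637.95

DAP: the seller bears all costs to the named destination except import duty and clearance.
Seller's account: goods 18564.00 + export clearance 423.03 + origin terminal 614.96 + freight 4553.56 + insurance 200.10 + destination terminal 1275.46 + delivery 1911.18 = 27542.29
Buyer's account: brokerage 492.37 + duty 8145.58 = 8637.95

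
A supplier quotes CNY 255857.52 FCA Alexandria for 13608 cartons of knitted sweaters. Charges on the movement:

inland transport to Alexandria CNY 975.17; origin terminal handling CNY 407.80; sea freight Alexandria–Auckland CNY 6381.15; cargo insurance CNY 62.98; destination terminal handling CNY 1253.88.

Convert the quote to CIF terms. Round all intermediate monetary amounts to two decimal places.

CIF price: CNY 262709.45

Not relevant to the conversion: inland to port — on the seller under both FCA and CIF; already in the FCA price and stays in the CIF price. destination terminal — on the buyer under both terms; not part of either seller's price.
From FCA to CIF, the seller additionally bears: origin terminal, freight, insurance.
CIF price = 255857.52 + 407.80 + 6381.15 + 62.98 = 262709.45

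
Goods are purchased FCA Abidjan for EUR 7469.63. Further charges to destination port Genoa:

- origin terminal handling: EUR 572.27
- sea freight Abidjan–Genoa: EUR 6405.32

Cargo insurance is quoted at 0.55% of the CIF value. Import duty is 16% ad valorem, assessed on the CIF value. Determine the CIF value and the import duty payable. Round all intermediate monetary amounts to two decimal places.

CIF value: EUR 14527.12; import duty: EUR 2324.34

Let C be the CIF value. C = FCA price + pre-shipment costs + freight + 0.55% × C
C − 0.55% × C = 7469.63 + 572.27 + 6405.32
0.9945 × C = 14447.22
C = 14447.22 / 0.9945 = 14527.12
Insurance premium = 0.55% × 14527.12 = 79.90
Import duty = 14527.12 × 16% = 2324.34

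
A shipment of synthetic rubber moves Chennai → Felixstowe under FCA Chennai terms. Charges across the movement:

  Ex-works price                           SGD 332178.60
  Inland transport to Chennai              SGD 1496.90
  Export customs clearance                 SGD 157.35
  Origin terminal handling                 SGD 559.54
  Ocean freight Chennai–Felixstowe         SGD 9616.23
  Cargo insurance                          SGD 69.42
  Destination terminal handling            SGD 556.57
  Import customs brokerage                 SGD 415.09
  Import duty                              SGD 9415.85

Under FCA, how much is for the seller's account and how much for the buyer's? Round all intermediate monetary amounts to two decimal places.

FCA: the seller delivers export-cleared goods to the carrier; the buyer bears costs from that point.
Seller's account: goods 332178.60 + inland to port 1496.90 + export clearance 157.35 = 333832.85
Buyer's account: origin terminal 559.54 + freight 9616.23 + insurance 69.42 + destination terminal 556.57 + brokerage 415.09 + duty 9415.85 = 20632.70

Seller: SGD 333832.85; buyer: SGD 20632.70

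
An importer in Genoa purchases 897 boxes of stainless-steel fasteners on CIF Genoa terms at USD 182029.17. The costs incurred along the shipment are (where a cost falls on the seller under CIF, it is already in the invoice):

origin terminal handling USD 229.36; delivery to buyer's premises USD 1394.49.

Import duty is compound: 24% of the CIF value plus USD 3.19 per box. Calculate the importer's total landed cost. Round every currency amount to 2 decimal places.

CIF: the seller pays costs through ocean freight and marine insurance to the destination port.
Already in the invoice (seller's account under CIF): origin terminal — exclude.
The CIF price already equals the CIF value: 182029.17
Ad valorem component: 182029.17 × 24% = 43687.00
Specific component: 897 × 3.19 = 2861.43
Import duty = 43687.00 + 2861.43 = 46548.43
Buyer bears: delivery 1394.49 + duty 46548.43 = 47942.92
Landed cost = invoice 182029.17 + 47942.92 = 229972.09

Total landed cost: USD 229972.09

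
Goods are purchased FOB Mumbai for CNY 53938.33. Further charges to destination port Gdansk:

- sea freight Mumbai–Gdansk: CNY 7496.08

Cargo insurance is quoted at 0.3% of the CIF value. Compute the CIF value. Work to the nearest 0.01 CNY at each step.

Let C be the CIF value. C = FOB price + freight + 0.3% × C
C − 0.3% × C = 53938.33 + 7496.08
0.997 × C = 61434.41
C = 61434.41 / 0.997 = 61619.27
Insurance premium = 0.3% × 61619.27 = 184.86

CIF value: CNY 61619.27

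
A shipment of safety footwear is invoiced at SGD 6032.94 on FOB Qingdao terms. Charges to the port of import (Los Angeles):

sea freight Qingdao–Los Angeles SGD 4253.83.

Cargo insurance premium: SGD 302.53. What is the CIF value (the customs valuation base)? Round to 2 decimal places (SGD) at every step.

CIF value: SGD 10589.30

CIF = FOB price + freight + insurance
CIF = 6032.94 + 4253.83 + 302.53 = 10589.30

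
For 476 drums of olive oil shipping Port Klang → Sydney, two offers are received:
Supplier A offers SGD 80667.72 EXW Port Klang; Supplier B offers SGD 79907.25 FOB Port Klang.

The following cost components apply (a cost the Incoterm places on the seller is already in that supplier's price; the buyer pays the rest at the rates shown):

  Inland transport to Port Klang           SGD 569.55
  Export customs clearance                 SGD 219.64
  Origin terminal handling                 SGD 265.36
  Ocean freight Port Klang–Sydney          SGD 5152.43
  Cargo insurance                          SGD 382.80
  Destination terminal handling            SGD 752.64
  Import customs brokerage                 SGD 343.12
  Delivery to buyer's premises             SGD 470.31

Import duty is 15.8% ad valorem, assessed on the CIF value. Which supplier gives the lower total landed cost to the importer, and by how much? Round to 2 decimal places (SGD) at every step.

Supplier A (EXW):
CIF value = EXW price + inland to port + export clearance + origin terminal + freight + insurance = 80667.72 + 569.55 + 219.64 + 265.36 + 5152.43 + 382.80 = 87257.50
Import duty = 87257.50 × 15.8% = 13786.69
Buyer bears (A): 569.55 + 219.64 + 265.36 + 5152.43 + 382.80 + 752.64 + 343.12 + 470.31 = 8155.85
Landed cost (A) = invoice 80667.72 + 8155.85 + duty 13786.69 = 102610.26
Supplier B (FOB):
CIF value = FOB price + freight + insurance = 79907.25 + 5152.43 + 382.80 = 85442.48
Import duty = 85442.48 × 15.8% = 13499.91
Buyer bears (B): 5152.43 + 382.80 + 752.64 + 343.12 + 470.31 = 7101.30
Landed cost (B) = invoice 79907.25 + 7101.30 + duty 13499.91 = 100508.46
Difference = |102610.26 − 100508.46| = 2101.80

Supplier B is cheaper by SGD 2101.80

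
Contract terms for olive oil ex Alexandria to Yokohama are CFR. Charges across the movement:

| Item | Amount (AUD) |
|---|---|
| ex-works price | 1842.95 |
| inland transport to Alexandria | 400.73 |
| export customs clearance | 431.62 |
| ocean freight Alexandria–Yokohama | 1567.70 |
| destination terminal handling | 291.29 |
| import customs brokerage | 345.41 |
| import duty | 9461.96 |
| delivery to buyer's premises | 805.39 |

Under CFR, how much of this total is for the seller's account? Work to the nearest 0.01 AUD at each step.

Seller's account: AUD 4243.00

CFR: the seller pays costs through ocean freight to the destination port, but not insurance.
Seller's account: goods 1842.95 + inland to port 400.73 + export clearance 431.62 + freight 1567.70 = 4243.00
Buyer's account: destination terminal 291.29 + brokerage 345.41 + duty 9461.96 + delivery 805.39 = 10904.05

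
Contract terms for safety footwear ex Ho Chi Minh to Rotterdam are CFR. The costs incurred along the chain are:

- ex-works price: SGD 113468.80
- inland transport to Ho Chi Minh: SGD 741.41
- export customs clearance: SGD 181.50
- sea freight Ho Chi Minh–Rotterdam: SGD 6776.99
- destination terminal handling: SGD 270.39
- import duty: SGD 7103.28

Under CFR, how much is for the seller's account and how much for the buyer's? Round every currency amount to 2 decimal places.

CFR: the seller pays costs through ocean freight to the destination port, but not insurance.
Seller's account: goods 113468.80 + inland to port 741.41 + export clearance 181.50 + freight 6776.99 = 121168.70
Buyer's account: destination terminal 270.39 + duty 7103.28 = 7373.67

Seller: SGD 121168.70; buyer: SGD 7373.67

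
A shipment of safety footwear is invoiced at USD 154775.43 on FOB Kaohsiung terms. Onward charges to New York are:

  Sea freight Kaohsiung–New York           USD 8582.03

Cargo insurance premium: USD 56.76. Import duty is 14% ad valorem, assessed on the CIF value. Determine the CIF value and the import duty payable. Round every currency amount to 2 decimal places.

CIF value: USD 163414.22; import duty: USD 22877.99

CIF = FOB price + freight + insurance
CIF = 154775.43 + 8582.03 + 56.76 = 163414.22
Import duty = 163414.22 × 14% = 22877.99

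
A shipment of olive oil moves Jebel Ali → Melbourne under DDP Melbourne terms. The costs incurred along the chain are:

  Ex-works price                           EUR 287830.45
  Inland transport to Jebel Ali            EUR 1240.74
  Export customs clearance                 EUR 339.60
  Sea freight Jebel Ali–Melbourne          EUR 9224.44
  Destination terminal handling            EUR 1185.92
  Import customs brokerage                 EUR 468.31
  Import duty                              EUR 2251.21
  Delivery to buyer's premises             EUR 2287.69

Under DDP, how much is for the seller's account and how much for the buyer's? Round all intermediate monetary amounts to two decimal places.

DDP: the seller bears all costs including import duty.
Seller's account: goods 287830.45 + inland to port 1240.74 + export clearance 339.60 + freight 9224.44 + destination terminal 1185.92 + brokerage 468.31 + duty 2251.21 + delivery 2287.69 = 304828.36
Buyer's account: 0.00

Seller: EUR 304828.36; buyer: EUR 0.00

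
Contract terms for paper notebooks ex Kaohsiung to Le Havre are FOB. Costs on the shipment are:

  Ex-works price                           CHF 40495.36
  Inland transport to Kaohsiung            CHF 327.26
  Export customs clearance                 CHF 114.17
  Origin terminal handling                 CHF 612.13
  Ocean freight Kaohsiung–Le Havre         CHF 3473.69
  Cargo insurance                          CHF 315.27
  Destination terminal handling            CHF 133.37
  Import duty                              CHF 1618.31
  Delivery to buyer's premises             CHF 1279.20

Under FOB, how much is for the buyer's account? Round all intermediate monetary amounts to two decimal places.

Buyer's account: CHF 6819.84

FOB: the seller bears costs until goods are on board at the origin port; the buyer bears freight, insurance and all costs thereafter.
Seller's account: goods 40495.36 + inland to port 327.26 + export clearance 114.17 + origin terminal 612.13 = 41548.92
Buyer's account: freight 3473.69 + insurance 315.27 + destination terminal 133.37 + duty 1618.31 + delivery 1279.20 = 6819.84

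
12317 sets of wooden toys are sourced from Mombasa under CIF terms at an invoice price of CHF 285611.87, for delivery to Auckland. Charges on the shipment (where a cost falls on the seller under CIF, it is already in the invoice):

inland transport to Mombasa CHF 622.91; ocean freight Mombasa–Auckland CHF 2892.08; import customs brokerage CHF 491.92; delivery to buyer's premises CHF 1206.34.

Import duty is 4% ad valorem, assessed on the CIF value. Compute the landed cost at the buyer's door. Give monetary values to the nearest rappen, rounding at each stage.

CIF: the seller pays costs through ocean freight and marine insurance to the destination port.
Already in the invoice (seller's account under CIF): inland to port, freight — exclude.
The CIF price already equals the CIF value: 285611.87
Import duty = 285611.87 × 4% = 11424.47
Buyer bears: brokerage 491.92 + delivery 1206.34 + duty 11424.47 = 13122.73
Landed cost = invoice 285611.87 + 13122.73 = 298734.60

Total landed cost: CHF 298734.60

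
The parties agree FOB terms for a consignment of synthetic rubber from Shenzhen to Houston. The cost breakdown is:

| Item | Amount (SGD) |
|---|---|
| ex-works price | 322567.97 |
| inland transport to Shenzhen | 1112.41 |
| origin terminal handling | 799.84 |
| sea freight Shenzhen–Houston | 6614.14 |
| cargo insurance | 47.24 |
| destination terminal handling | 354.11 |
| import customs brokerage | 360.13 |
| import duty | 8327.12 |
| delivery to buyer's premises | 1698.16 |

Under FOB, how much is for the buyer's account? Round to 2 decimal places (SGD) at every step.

Buyer's account: SGD 17400.90

FOB: the seller bears costs until goods are on board at the origin port; the buyer bears freight, insurance and all costs thereafter.
Seller's account: goods 322567.97 + inland to port 1112.41 + origin terminal 799.84 = 324480.22
Buyer's account: freight 6614.14 + insurance 47.24 + destination terminal 354.11 + brokerage 360.13 + duty 8327.12 + delivery 1698.16 = 17400.90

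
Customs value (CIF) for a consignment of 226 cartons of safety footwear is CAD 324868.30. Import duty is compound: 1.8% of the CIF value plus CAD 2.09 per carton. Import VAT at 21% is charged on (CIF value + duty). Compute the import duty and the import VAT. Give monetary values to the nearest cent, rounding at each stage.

Ad valorem component: 324868.30 × 1.8% = 5847.63
Specific component: 226 × 2.09 = 472.34
Import duty = 5847.63 + 472.34 = 6319.97
VAT base = CIF + duty = 324868.30 + 6319.97 = 331188.27
Import VAT = 331188.27 × 21% = 69549.54

Import duty: CAD 6319.97; import VAT: CAD 69549.54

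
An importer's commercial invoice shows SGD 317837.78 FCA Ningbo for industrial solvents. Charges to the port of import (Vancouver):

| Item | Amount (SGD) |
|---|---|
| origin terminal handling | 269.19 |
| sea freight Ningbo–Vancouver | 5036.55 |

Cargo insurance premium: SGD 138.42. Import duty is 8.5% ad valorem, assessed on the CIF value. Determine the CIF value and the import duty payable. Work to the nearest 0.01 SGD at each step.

CIF value: SGD 323281.94; import duty: SGD 27478.96

CIF = FCA price + pre-shipment costs + freight + insurance
CIF = 317837.78 + 269.19 + 5036.55 + 138.42 = 323281.94
Import duty = 323281.94 × 8.5% = 27478.96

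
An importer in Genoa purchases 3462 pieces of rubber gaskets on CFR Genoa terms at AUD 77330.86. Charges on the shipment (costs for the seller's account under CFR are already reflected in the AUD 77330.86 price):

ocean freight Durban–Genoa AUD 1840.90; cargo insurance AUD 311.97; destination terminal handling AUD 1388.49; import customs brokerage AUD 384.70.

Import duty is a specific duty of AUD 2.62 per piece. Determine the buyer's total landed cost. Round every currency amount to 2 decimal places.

Total landed cost: AUD 88486.46

CFR: the seller pays costs through ocean freight to the destination port, but not insurance.
Already in the invoice (seller's account under CFR): freight — exclude.
CIF value = CFR price + insurance = 77330.86 + 311.97 = 77642.83
Import duty = 3462 × 2.62 = 9070.44
Buyer bears: insurance 311.97 + destination terminal 1388.49 + brokerage 384.70 + duty 9070.44 = 11155.60
Landed cost = invoice 77330.86 + 11155.60 = 88486.46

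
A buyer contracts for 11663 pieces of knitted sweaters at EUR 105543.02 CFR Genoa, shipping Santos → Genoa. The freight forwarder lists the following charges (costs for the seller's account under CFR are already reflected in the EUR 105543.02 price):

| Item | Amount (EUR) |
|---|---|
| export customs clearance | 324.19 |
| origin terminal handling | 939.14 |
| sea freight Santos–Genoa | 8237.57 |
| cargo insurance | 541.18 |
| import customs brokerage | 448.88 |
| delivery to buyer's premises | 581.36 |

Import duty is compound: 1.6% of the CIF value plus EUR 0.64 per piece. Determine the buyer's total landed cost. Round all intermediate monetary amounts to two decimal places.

CFR: the seller pays costs through ocean freight to the destination port, but not insurance.
Already in the invoice (seller's account under CFR): export clearance, origin terminal, freight — exclude.
CIF value = CFR price + insurance = 105543.02 + 541.18 = 106084.20
Ad valorem component: 106084.20 × 1.6% = 1697.35
Specific component: 11663 × 0.64 = 7464.32
Import duty = 1697.35 + 7464.32 = 9161.67
Buyer bears: insurance 541.18 + brokerage 448.88 + delivery 581.36 + duty 9161.67 = 10733.09
Landed cost = invoice 105543.02 + 10733.09 = 116276.11

Total landed cost: EUR 116276.11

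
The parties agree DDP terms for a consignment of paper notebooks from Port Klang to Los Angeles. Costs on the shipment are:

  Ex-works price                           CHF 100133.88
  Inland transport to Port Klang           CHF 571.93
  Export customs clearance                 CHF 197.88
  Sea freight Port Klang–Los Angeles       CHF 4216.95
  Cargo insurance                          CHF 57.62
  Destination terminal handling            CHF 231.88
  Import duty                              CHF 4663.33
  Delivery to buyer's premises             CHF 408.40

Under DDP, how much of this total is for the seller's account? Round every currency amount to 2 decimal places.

DDP: the seller bears all costs including import duty.
Seller's account: goods 100133.88 + inland to port 571.93 + export clearance 197.88 + freight 4216.95 + insurance 57.62 + destination terminal 231.88 + duty 4663.33 + delivery 408.40 = 110481.87
Buyer's account: 0.00

Seller's account: CHF 110481.87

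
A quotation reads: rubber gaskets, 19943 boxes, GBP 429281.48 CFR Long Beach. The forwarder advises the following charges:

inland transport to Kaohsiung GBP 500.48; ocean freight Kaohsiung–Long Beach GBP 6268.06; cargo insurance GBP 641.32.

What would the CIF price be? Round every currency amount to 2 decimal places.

CIF price: GBP 429922.80

Not relevant to the conversion: freight, inland to port — on the seller under both CFR and CIF; already in the CFR price and stays in the CIF price.
From CFR to CIF, the seller additionally bears: insurance.
CIF price = 429281.48 + 641.32 = 429922.80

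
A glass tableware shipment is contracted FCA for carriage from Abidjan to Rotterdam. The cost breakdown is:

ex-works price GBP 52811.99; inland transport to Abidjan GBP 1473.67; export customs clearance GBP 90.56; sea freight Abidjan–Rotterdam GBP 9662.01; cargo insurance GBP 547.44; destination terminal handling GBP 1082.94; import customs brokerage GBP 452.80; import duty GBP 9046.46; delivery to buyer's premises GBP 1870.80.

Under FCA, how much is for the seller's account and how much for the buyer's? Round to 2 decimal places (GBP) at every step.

FCA: the seller delivers export-cleared goods to the carrier; the buyer bears costs from that point.
Seller's account: goods 52811.99 + inland to port 1473.67 + export clearance 90.56 = 54376.22
Buyer's account: freight 9662.01 + insurance 547.44 + destination terminal 1082.94 + brokerage 452.80 + duty 9046.46 + delivery 1870.80 = 22662.45

Seller: GBP 54376.22; buyer: GBP 22662.45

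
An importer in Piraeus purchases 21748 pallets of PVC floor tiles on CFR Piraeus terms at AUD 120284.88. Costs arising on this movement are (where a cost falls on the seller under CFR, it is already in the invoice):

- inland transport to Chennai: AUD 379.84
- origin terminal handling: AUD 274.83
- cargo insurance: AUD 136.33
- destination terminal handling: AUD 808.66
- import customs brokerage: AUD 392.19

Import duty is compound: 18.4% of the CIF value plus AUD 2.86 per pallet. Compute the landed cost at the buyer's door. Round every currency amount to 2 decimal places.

CFR: the seller pays costs through ocean freight to the destination port, but not insurance.
Already in the invoice (seller's account under CFR): inland to port, origin terminal — exclude.
CIF value = CFR price + insurance = 120284.88 + 136.33 = 120421.21
Ad valorem component: 120421.21 × 18.4% = 22157.50
Specific component: 21748 × 2.86 = 62199.28
Import duty = 22157.50 + 62199.28 = 84356.78
Buyer bears: insurance 136.33 + destination terminal 808.66 + brokerage 392.19 + duty 84356.78 = 85693.96
Landed cost = invoice 120284.88 + 85693.96 = 205978.84

Total landed cost: AUD 205978.84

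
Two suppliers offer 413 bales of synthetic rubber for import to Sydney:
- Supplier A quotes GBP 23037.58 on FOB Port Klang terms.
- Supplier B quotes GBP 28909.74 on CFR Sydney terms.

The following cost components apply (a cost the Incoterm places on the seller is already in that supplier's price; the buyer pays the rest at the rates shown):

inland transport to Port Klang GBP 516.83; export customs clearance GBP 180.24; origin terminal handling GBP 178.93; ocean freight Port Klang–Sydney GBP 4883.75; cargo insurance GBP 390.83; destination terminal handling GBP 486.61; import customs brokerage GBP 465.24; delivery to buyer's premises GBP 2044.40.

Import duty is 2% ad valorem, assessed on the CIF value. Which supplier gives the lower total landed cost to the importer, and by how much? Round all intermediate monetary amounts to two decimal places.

Supplier A (FOB):
CIF value = FOB price + freight + insurance = 23037.58 + 4883.75 + 390.83 = 28312.16
Import duty = 28312.16 × 2% = 566.24
Buyer bears (A): 4883.75 + 390.83 + 486.61 + 465.24 + 2044.40 = 8270.83
Landed cost (A) = invoice 23037.58 + 8270.83 + duty 566.24 = 31874.65
Supplier B (CFR):
CIF value = CFR price + insurance = 28909.74 + 390.83 = 29300.57
Import duty = 29300.57 × 2% = 586.01
Buyer bears (B): 390.83 + 486.61 + 465.24 + 2044.40 = 3387.08
Landed cost (B) = invoice 28909.74 + 3387.08 + duty 586.01 = 32882.83
Difference = |31874.65 − 32882.83| = 1008.18

Supplier A is cheaper by GBP 1008.18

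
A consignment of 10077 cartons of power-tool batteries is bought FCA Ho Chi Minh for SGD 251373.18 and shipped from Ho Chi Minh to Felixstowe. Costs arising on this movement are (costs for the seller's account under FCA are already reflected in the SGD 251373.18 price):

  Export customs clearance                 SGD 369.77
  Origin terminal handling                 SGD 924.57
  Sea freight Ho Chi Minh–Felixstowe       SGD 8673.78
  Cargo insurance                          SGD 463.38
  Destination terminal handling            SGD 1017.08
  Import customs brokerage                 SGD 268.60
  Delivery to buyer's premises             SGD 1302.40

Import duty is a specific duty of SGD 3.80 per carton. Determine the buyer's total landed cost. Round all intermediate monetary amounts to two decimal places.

Total landed cost: SGD 302315.59

FCA: the seller delivers export-cleared goods to the carrier; the buyer bears costs from that point.
Already in the invoice (seller's account under FCA): export clearance — exclude.
CIF value = FCA price + origin terminal + freight + insurance = 251373.18 + 924.57 + 8673.78 + 463.38 = 261434.91
Import duty = 10077 × 3.80 = 38292.60
Buyer bears: origin terminal 924.57 + freight 8673.78 + insurance 463.38 + destination terminal 1017.08 + brokerage 268.60 + delivery 1302.40 + duty 38292.60 = 50942.41
Landed cost = invoice 251373.18 + 50942.41 = 302315.59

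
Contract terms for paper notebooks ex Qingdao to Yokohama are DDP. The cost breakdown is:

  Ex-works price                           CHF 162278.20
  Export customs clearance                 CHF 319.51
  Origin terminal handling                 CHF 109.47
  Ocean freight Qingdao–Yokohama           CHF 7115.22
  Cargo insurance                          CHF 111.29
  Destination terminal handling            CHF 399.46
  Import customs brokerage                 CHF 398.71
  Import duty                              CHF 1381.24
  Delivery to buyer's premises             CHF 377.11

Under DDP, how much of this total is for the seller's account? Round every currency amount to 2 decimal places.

Seller's account: CHF 172490.21

DDP: the seller bears all costs including import duty.
Seller's account: goods 162278.20 + export clearance 319.51 + origin terminal 109.47 + freight 7115.22 + insurance 111.29 + destination terminal 399.46 + brokerage 398.71 + duty 1381.24 + delivery 377.11 = 172490.21
Buyer's account: 0.00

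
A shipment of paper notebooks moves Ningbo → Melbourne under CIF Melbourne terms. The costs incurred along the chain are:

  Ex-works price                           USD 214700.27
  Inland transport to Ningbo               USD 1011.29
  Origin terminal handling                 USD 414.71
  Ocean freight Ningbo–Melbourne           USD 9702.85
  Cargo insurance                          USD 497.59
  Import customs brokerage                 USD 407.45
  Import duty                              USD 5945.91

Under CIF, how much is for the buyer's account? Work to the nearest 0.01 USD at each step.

Buyer's account: USD 6353.36

CIF: the seller pays costs through ocean freight and marine insurance to the destination port.
Seller's account: goods 214700.27 + inland to port 1011.29 + origin terminal 414.71 + freight 9702.85 + insurance 497.59 = 226326.71
Buyer's account: brokerage 407.45 + duty 5945.91 = 6353.36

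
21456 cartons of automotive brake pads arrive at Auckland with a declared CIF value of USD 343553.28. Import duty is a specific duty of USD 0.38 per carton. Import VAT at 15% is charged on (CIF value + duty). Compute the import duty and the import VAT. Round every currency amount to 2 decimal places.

Import duty = 21456 × 0.38 = 8153.28
VAT base = CIF + duty = 343553.28 + 8153.28 = 351706.56
Import VAT = 351706.56 × 15% = 52755.98

Import duty: USD 8153.28; import VAT: USD 52755.98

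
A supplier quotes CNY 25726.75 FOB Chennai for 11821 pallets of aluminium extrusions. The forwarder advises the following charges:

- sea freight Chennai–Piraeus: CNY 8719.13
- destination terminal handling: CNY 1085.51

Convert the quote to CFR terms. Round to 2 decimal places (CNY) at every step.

CFR price: CNY 34445.88

Not relevant to the conversion: destination terminal — on the buyer under both terms; not part of either seller's price.
From FOB to CFR, the seller additionally bears: freight.
CFR price = 25726.75 + 8719.13 = 34445.88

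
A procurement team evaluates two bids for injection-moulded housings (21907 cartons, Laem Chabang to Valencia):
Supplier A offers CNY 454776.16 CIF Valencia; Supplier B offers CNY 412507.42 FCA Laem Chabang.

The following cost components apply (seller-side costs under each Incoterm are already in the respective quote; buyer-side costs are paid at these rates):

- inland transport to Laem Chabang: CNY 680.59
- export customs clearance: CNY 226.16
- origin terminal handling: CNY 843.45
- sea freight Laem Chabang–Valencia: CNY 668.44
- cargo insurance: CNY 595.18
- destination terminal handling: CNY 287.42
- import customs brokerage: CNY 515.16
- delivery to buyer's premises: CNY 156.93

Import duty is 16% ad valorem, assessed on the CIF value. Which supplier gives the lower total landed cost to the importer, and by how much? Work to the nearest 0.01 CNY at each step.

Supplier B is cheaper by CNY 46587.54

Supplier A (CIF):
The CIF price already equals the CIF value: 454776.16
Import duty = 454776.16 × 16% = 72764.19
Buyer bears (A): 287.42 + 515.16 + 156.93 = 959.51
Landed cost (A) = invoice 454776.16 + 959.51 + duty 72764.19 = 528499.86
Supplier B (FCA):
CIF value = FCA price + origin terminal + freight + insurance = 412507.42 + 843.45 + 668.44 + 595.18 = 414614.49
Import duty = 414614.49 × 16% = 66338.32
Buyer bears (B): 843.45 + 668.44 + 595.18 + 287.42 + 515.16 + 156.93 = 3066.58
Landed cost (B) = invoice 412507.42 + 3066.58 + duty 66338.32 = 481912.32
Difference = |528499.86 − 481912.32| = 46587.54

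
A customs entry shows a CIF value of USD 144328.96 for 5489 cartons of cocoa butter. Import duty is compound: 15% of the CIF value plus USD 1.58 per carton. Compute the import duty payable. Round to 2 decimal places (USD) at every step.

Ad valorem component: 144328.96 × 15% = 21649.34
Specific component: 5489 × 1.58 = 8672.62
Import duty = 21649.34 + 8672.62 = 30321.96

Import duty: USD 30321.96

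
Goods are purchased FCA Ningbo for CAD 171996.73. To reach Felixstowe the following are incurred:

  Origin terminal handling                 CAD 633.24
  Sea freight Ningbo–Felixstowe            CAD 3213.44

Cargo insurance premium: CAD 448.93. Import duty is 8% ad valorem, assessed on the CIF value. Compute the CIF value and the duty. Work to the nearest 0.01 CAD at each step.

CIF = FCA price + pre-shipment costs + freight + insurance
CIF = 171996.73 + 633.24 + 3213.44 + 448.93 = 176292.34
Import duty = 176292.34 × 8% = 14103.39

CIF value: CAD 176292.34; import duty: CAD 14103.39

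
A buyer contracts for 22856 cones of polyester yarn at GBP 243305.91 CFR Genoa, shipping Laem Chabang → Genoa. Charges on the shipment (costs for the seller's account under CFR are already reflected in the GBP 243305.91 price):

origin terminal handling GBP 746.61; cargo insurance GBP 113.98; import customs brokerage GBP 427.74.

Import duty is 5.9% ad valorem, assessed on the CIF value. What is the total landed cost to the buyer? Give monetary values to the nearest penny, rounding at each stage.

Total landed cost: GBP 258209.40

CFR: the seller pays costs through ocean freight to the destination port, but not insurance.
Already in the invoice (seller's account under CFR): origin terminal — exclude.
CIF value = CFR price + insurance = 243305.91 + 113.98 = 243419.89
Import duty = 243419.89 × 5.9% = 14361.77
Buyer bears: insurance 113.98 + brokerage 427.74 + duty 14361.77 = 14903.49
Landed cost = invoice 243305.91 + 14903.49 = 258209.40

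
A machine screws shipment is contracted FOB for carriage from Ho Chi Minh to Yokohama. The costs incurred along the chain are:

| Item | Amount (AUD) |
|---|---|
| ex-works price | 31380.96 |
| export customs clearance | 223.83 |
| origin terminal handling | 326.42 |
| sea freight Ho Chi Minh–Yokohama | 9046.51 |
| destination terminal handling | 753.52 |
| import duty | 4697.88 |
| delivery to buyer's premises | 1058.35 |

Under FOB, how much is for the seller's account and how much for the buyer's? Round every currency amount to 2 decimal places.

FOB: the seller bears costs until goods are on board at the origin port; the buyer bears freight, insurance and all costs thereafter.
Seller's account: goods 31380.96 + export clearance 223.83 + origin terminal 326.42 = 31931.21
Buyer's account: freight 9046.51 + destination terminal 753.52 + duty 4697.88 + delivery 1058.35 = 15556.26

Seller: AUD 31931.21; buyer: AUD 15556.26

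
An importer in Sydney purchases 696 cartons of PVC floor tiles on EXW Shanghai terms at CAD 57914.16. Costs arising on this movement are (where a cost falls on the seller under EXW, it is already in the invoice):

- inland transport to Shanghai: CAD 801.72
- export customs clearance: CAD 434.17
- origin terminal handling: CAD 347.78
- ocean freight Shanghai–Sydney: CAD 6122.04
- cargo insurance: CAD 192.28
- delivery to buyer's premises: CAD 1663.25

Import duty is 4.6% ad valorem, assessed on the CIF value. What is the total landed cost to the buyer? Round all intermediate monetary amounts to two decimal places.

EXW: the seller makes goods available at their premises; the buyer bears all onward costs.
CIF value = EXW price + inland to port + export clearance + origin terminal + freight + insurance = 57914.16 + 801.72 + 434.17 + 347.78 + 6122.04 + 192.28 = 65812.15
Import duty = 65812.15 × 4.6% = 3027.36
Buyer bears: inland to port 801.72 + export clearance 434.17 + origin terminal 347.78 + freight 6122.04 + insurance 192.28 + delivery 1663.25 + duty 3027.36 = 12588.60
Landed cost = invoice 57914.16 + 12588.60 = 70502.76

Total landed cost: CAD 70502.76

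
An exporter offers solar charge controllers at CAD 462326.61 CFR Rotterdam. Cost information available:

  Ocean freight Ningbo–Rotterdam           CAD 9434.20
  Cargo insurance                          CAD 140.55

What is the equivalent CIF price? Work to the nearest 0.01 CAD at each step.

Not relevant to the conversion: freight — on the seller under both CFR and CIF; already in the CFR price and stays in the CIF price.
From CFR to CIF, the seller additionally bears: insurance.
CIF price = 462326.61 + 140.55 = 462467.16

CIF price: CAD 462467.16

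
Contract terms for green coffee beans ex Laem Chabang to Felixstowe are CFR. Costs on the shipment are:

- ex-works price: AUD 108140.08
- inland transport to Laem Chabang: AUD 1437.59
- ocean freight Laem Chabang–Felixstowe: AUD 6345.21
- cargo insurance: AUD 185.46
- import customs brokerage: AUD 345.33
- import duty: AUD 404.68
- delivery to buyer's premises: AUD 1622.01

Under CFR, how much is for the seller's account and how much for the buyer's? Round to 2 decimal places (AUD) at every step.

Seller: AUD 115922.88; buyer: AUD 2557.48

CFR: the seller pays costs through ocean freight to the destination port, but not insurance.
Seller's account: goods 108140.08 + inland to port 1437.59 + freight 6345.21 = 115922.88
Buyer's account: insurance 185.46 + brokerage 345.33 + duty 404.68 + delivery 1622.01 = 2557.48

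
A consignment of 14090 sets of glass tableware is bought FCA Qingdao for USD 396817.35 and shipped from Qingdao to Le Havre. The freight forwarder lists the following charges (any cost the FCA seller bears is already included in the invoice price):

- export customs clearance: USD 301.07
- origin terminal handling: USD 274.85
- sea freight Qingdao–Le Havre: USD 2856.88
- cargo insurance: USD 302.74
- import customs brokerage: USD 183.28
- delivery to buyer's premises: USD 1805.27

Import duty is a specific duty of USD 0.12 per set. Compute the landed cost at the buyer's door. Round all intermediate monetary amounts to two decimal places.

FCA: the seller delivers export-cleared goods to the carrier; the buyer bears costs from that point.
Already in the invoice (seller's account under FCA): export clearance — exclude.
CIF value = FCA price + origin terminal + freight + insurance = 396817.35 + 274.85 + 2856.88 + 302.74 = 400251.82
Import duty = 14090 × 0.12 = 1690.80
Buyer bears: origin terminal 274.85 + freight 2856.88 + insurance 302.74 + brokerage 183.28 + delivery 1805.27 + duty 1690.80 = 7113.82
Landed cost = invoice 396817.35 + 7113.82 = 403931.17

Total landed cost: USD 403931.17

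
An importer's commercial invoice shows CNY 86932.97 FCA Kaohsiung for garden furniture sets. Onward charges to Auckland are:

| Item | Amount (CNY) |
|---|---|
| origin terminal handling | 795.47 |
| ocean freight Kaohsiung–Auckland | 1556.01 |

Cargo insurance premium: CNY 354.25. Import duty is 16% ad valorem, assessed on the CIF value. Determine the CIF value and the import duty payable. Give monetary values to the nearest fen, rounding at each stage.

CIF = FCA price + pre-shipment costs + freight + insurance
CIF = 86932.97 + 795.47 + 1556.01 + 354.25 = 89638.70
Import duty = 89638.70 × 16% = 14342.19

CIF value: CNY 89638.70; import duty: CNY 14342.19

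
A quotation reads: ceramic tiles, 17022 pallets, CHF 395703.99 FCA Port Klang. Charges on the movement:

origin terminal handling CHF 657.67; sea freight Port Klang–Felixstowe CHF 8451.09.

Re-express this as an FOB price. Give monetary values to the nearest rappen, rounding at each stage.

FOB price: CHF 396361.66

Not relevant to the conversion: freight — on the buyer under both terms; not part of either seller's price.
From FCA to FOB, the seller additionally bears: origin terminal.
FOB price = 395703.99 + 657.67 = 396361.66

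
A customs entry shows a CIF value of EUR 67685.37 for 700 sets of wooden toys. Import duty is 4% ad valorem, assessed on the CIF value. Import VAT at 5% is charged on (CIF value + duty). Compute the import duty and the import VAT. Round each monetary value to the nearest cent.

Import duty = 67685.37 × 4% = 2707.41
VAT base = CIF + duty = 67685.37 + 2707.41 = 70392.78
Import VAT = 70392.78 × 5% = 3519.64

Import duty: EUR 2707.41; import VAT: EUR 3519.64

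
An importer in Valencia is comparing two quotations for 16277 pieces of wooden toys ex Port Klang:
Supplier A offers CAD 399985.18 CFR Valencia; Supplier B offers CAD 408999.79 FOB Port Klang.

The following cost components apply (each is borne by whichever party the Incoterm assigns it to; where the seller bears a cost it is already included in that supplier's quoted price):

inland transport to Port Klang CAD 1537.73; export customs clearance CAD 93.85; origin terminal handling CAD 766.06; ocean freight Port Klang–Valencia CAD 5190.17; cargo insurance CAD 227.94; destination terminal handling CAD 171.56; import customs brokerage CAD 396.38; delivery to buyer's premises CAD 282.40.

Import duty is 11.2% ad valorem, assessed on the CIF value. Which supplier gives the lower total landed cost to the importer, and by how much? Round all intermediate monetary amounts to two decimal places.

Supplier A (CFR):
CIF value = CFR price + insurance = 399985.18 + 227.94 = 400213.12
Import duty = 400213.12 × 11.2% = 44823.87
Buyer bears (A): 227.94 + 171.56 + 396.38 + 282.40 = 1078.28
Landed cost (A) = invoice 399985.18 + 1078.28 + duty 44823.87 = 445887.33
Supplier B (FOB):
CIF value = FOB price + freight + insurance = 408999.79 + 5190.17 + 227.94 = 414417.90
Import duty = 414417.90 × 11.2% = 46414.80
Buyer bears (B): 5190.17 + 227.94 + 171.56 + 396.38 + 282.40 = 6268.45
Landed cost (B) = invoice 408999.79 + 6268.45 + duty 46414.80 = 461683.04
Difference = |445887.33 − 461683.04| = 15795.71

Supplier A is cheaper by CAD 15795.71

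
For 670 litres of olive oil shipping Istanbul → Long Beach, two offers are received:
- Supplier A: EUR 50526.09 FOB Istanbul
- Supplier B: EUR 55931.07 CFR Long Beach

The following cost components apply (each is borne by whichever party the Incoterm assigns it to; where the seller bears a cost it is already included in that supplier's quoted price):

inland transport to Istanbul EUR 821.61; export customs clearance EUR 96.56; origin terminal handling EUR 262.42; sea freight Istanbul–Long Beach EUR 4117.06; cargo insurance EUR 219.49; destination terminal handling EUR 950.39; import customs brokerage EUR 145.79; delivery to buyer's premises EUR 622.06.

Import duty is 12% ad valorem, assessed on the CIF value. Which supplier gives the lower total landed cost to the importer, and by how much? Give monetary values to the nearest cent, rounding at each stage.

Supplier A is cheaper by EUR 1442.47

Supplier A (FOB):
CIF value = FOB price + freight + insurance = 50526.09 + 4117.06 + 219.49 = 54862.64
Import duty = 54862.64 × 12% = 6583.52
Buyer bears (A): 4117.06 + 219.49 + 950.39 + 145.79 + 622.06 = 6054.79
Landed cost (A) = invoice 50526.09 + 6054.79 + duty 6583.52 = 63164.40
Supplier B (CFR):
CIF value = CFR price + insurance = 55931.07 + 219.49 = 56150.56
Import duty = 56150.56 × 12% = 6738.07
Buyer bears (B): 219.49 + 950.39 + 145.79 + 622.06 = 1937.73
Landed cost (B) = invoice 55931.07 + 1937.73 + duty 6738.07 = 64606.87
Difference = |63164.40 − 64606.87| = 1442.47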